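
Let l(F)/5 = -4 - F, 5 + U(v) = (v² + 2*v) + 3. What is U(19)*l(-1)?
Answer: -5955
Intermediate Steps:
U(v) = -2 + v² + 2*v (U(v) = -5 + ((v² + 2*v) + 3) = -5 + (3 + v² + 2*v) = -2 + v² + 2*v)
l(F) = -20 - 5*F (l(F) = 5*(-4 - F) = -20 - 5*F)
U(19)*l(-1) = (-2 + 19² + 2*19)*(-20 - 5*(-1)) = (-2 + 361 + 38)*(-20 + 5) = 397*(-15) = -5955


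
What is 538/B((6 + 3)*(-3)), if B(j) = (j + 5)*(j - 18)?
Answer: 269/495 ≈ 0.54343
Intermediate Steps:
B(j) = (-18 + j)*(5 + j) (B(j) = (5 + j)*(-18 + j) = (-18 + j)*(5 + j))
538/B((6 + 3)*(-3)) = 538/(-90 + ((6 + 3)*(-3))² - 13*(6 + 3)*(-3)) = 538/(-90 + (9*(-3))² - 117*(-3)) = 538/(-90 + (-27)² - 13*(-27)) = 538/(-90 + 729 + 351) = 538/990 = 538*(1/990) = 269/495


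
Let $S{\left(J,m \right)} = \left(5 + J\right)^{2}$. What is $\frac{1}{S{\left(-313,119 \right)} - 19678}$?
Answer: $\frac{1}{75186} \approx 1.33 \cdot 10^{-5}$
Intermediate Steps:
$\frac{1}{S{\left(-313,119 \right)} - 19678} = \frac{1}{\left(5 - 313\right)^{2} - 19678} = \frac{1}{\left(-308\right)^{2} - 19678} = \frac{1}{94864 - 19678} = \frac{1}{75186}$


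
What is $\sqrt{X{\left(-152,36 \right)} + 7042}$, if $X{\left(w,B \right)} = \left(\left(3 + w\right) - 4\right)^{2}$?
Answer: $\sqrt{30451} \approx 174.5$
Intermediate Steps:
$X{\left(w,B \right)} = \left(-1 + w\right)^{2}$
$\sqrt{X{\left(-152,36 \right)} + 7042} = \sqrt{\left(-1 - 152\right)^{2} + 7042} = \sqrt{\left(-153\right)^{2} + 7042} = \sqrt{23409 + 7042} = \sqrt{30451}$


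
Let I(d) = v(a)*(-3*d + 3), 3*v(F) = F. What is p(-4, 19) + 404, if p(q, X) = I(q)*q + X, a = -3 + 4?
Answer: 403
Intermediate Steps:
a = 1
v(F) = F/3
I(d) = 1 - d (I(d) = ((1/3)*1)*(-3*d + 3) = (3 - 3*d)/3 = 1 - d)
p(q, X) = X + q*(1 - q) (p(q, X) = (1 - q)*q + X = q*(1 - q) + X = X + q*(1 - q))
p(-4, 19) + 404 = (19 - 1*(-4)*(-1 - 4)) + 404 = (19 - 1*(-4)*(-5)) + 404 = (19 - 20) + 404 = -1 + 404 = 403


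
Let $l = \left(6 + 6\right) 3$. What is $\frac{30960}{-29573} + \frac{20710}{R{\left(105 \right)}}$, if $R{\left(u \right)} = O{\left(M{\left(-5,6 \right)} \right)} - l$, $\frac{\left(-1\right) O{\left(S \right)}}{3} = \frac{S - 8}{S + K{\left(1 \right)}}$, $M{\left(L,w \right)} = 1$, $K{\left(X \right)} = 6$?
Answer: $- \frac{613478510}{975909} \approx -628.62$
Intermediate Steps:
$O{\left(S \right)} = - \frac{3 \left(-8 + S\right)}{6 + S}$ ($O{\left(S \right)} = - 3 \frac{S - 8}{S + 6} = - 3 \frac{-8 + S}{6 + S} = - \frac{3 \left(-8 + S\right)}{6 + S}$)
$l = 36$ ($l = 12 \cdot 3 = 36$)
$R{\left(u \right)} = -33$ ($R{\left(u \right)} = \frac{3 \left(8 - 1\right)}{6 + 1} - 36 = \frac{3 \left(8 - 1\right)}{7} - 36 = 3 \cdot \frac{1}{7} \cdot 7 - 36 = 3 - 36 = -33$)
$\frac{30960}{-29573} + \frac{20710}{R{\left(105 \right)}} = \frac{30960}{-29573} + \frac{20710}{-33} = 30960 \left(- \frac{1}{29573}\right) + 20710 \left(- \frac{1}{33}\right) = - \frac{30960}{29573} - \frac{20710}{33} = - \frac{613478510}{975909}$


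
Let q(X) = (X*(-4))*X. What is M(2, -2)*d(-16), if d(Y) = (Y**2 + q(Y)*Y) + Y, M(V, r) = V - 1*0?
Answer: 33248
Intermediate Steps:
M(V, r) = V (M(V, r) = V + 0 = V)
q(X) = -4*X**2 (q(X) = (-4*X)*X = -4*X**2)
d(Y) = Y + Y**2 - 4*Y**3 (d(Y) = (Y**2 + (-4*Y**2)*Y) + Y = (Y**2 - 4*Y**3) + Y = Y + Y**2 - 4*Y**3)
M(2, -2)*d(-16) = 2*(-16*(1 - 16 - 4*(-16)**2)) = 2*(-16*(1 - 16 - 4*256)) = 2*(-16*(1 - 16 - 1024)) = 2*(-16*(-1039)) = 2*16624 = 33248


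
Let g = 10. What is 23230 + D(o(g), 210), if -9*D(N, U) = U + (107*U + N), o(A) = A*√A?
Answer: 20710 - 10*√10/9 ≈ 20707.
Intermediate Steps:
o(A) = A^(3/2)
D(N, U) = -12*U - N/9 (D(N, U) = -(U + (107*U + N))/9 = -(U + (N + 107*U))/9 = -(N + 108*U)/9 = -12*U - N/9)
23230 + D(o(g), 210) = 23230 + (-12*210 - 10*√10/9) = 23230 + (-2520 - 10*√10/9) = 20710 - 10*√10/9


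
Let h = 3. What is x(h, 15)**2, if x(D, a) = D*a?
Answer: 2025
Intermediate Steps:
x(h, 15)**2 = (3*15)**2 = 45**2 = 2025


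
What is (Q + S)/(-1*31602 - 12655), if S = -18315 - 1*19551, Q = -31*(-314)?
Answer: 28132/44257 ≈ 0.63565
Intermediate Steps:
Q = 9734
S = -37866 (S = -18315 - 19551 = -37866)
(Q + S)/(-1*31602 - 12655) = (9734 - 37866)/(-1*31602 - 12655) = -28132/(-31602 - 12655) = -28132/(-44257) = -28132*(-1/44257) = 28132/44257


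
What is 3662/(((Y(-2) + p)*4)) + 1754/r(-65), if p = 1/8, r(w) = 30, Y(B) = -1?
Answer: -103721/105 ≈ -987.82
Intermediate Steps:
p = 1/8 ≈ 0.12500
3662/(((Y(-2) + p)*4)) + 1754/r(-65) = 3662/(((-1 + 1/8)*4)) + 1754/30 = 3662/((-7/8*4)) + 1754*(1/30) = 3662/(-7/2) + 877/15 = 3662*(-2/7) + 877/15 = -7324/7 + 877/15 = -103721/105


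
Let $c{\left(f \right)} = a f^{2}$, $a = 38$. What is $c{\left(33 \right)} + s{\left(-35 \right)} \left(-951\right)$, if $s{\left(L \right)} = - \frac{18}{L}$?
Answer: $\frac{1431252}{35} \approx 40893.0$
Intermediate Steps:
$c{\left(f \right)} = 38 f^{2}$
$c{\left(33 \right)} + s{\left(-35 \right)} \left(-951\right) = 38 \cdot 33^{2} + - \frac{18}{-35} \left(-951\right) = 38 \cdot 1089 + \left(-18\right) \left(- \frac{1}{35}\right) \left(-951\right) = 41382 + \frac{18}{35} \left(-951\right) = 41382 - \frac{17118}{35} = \frac{1431252}{35}$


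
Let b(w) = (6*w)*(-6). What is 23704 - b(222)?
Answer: 31696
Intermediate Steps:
b(w) = -36*w
23704 - b(222) = 23704 - (-36)*222 = 23704 - 1*(-7992) = 23704 + 7992 = 31696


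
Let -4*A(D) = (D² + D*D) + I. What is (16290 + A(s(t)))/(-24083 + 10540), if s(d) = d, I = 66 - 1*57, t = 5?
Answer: -65101/54172 ≈ -1.2017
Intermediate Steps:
I = 9 (I = 66 - 57 = 9)
A(D) = -9/4 - D²/2 (A(D) = -((D² + D*D) + 9)/4 = -((D² + D²) + 9)/4 = -(2*D² + 9)/4 = -(9 + 2*D²)/4 = -9/4 - D²/2)
(16290 + A(s(t)))/(-24083 + 10540) = (16290 + (-9/4 - ½*5²))/(-24083 + 10540) = (16290 + (-9/4 - ½*25))/(-13543) = (16290 + (-9/4 - 25/2))*(-1/13543) = (16290 - 59/4)*(-1/13543) = (65101/4)*(-1/13543) = -65101/54172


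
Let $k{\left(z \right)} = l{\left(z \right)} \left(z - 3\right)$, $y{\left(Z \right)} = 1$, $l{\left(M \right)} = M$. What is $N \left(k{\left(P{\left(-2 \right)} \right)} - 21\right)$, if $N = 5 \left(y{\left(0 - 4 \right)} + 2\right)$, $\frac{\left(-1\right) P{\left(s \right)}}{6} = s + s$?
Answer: $7245$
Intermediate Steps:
$P{\left(s \right)} = - 12 s$ ($P{\left(s \right)} = - 6 \left(s + s\right) = - 6 \cdot 2 s = - 12 s$)
$k{\left(z \right)} = z \left(-3 + z\right)$ ($k{\left(z \right)} = z \left(z - 3\right) = z \left(-3 + z\right)$)
$N = 15$ ($N = 5 \left(1 + 2\right) = 5 \cdot 3 = 15$)
$N \left(k{\left(P{\left(-2 \right)} \right)} - 21\right) = 15 \left(\left(-12\right) \left(-2\right) \left(-3 - -24\right) - 21\right) = 15 \left(24 \left(-3 + 24\right) - 21\right) = 15 \left(24 \cdot 21 - 21\right) = 15 \left(504 - 21\right) = 15 \cdot 483 = 7245$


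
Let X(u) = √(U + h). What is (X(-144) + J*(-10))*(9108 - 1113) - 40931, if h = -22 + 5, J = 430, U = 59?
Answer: -34419431 + 7995*√42 ≈ -3.4368e+7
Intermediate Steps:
h = -17
X(u) = √42 (X(u) = √(59 - 17) = √42)
(X(-144) + J*(-10))*(9108 - 1113) - 40931 = (√42 + 430*(-10))*(9108 - 1113) - 40931 = (√42 - 4300)*7995 - 40931 = (-4300 + √42)*7995 - 40931 = (-34378500 + 7995*√42) - 40931 = -34419431 + 7995*√42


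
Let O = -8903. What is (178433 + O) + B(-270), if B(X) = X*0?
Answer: 169530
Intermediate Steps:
B(X) = 0
(178433 + O) + B(-270) = (178433 - 8903) + 0 = 169530 + 0 = 169530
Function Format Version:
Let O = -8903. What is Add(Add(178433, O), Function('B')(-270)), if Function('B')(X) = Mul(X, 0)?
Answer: 169530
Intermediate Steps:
Function('B')(X) = 0
Add(Add(178433, O), Function('B')(-270)) = Add(Add(178433, -8903), 0) = Add(169530, 0) = 169530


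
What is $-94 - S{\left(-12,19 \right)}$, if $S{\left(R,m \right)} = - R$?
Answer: $-106$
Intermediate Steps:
$-94 - S{\left(-12,19 \right)} = -94 - \left(-1\right) \left(-12\right) = -94 - 12 = -106$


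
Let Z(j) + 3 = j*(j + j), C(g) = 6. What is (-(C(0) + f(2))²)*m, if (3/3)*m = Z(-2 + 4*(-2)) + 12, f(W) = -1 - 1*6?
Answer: -209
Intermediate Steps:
f(W) = -7 (f(W) = -1 - 6 = -7)
Z(j) = -3 + 2*j² (Z(j) = -3 + j*(j + j) = -3 + j*(2*j) = -3 + 2*j²)
m = 209 (m = (-3 + 2*(-2 + 4*(-2))²) + 12 = (-3 + 2*(-2 - 8)²) + 12 = (-3 + 2*(-10)²) + 12 = (-3 + 2*100) + 12 = (-3 + 200) + 12 = 197 + 12 = 209)
(-(C(0) + f(2))²)*m = -(6 - 7)²*209 = -1*(-1)²*209 = -1*1*209 = -1*209 = -209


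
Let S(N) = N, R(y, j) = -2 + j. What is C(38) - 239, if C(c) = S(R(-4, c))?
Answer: -203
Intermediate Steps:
C(c) = -2 + c
C(38) - 239 = (-2 + 38) - 239 = 36 - 239 = -203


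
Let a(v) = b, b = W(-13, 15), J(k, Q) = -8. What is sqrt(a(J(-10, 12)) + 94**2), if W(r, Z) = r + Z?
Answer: 3*sqrt(982) ≈ 94.011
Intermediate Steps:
W(r, Z) = Z + r
b = 2 (b = 15 - 13 = 2)
a(v) = 2
sqrt(a(J(-10, 12)) + 94**2) = sqrt(2 + 94**2) = sqrt(2 + 8836) = sqrt(8838) = 3*sqrt(982)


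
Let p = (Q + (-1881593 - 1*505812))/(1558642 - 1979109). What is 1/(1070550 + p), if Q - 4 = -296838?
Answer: 420467/450133631089 ≈ 9.3409e-7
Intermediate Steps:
Q = -296834 (Q = 4 - 296838 = -296834)
p = 2684239/420467 (p = (-296834 + (-1881593 - 1*505812))/(1558642 - 1979109) = (-296834 + (-1881593 - 505812))/(-420467) = (-296834 - 2387405)*(-1/420467) = -2684239*(-1/420467) = 2684239/420467 ≈ 6.3839)
1/(1070550 + p) = 1/(1070550 + 2684239/420467) = 1/(450133631089/420467) = 420467/450133631089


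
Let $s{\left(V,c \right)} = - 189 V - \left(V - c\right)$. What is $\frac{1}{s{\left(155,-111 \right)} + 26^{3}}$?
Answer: $- \frac{1}{11985} \approx -8.3438 \cdot 10^{-5}$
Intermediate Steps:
$s{\left(V,c \right)} = c - 190 V$
$\frac{1}{s{\left(155,-111 \right)} + 26^{3}} = \frac{1}{\left(-111 - 29450\right) + 26^{3}} = \frac{1}{\left(-111 - 29450\right) + 17576} = \frac{1}{-29561 + 17576} = \frac{1}{-11985} = - \frac{1}{11985}$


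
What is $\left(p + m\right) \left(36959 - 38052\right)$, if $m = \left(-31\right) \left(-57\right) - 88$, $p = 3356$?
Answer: $-5503255$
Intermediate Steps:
$m = 1679$ ($m = 1767 - 88 = 1679$)
$\left(p + m\right) \left(36959 - 38052\right) = \left(3356 + 1679\right) \left(36959 - 38052\right) = 5035 \left(-1093\right) = -5503255$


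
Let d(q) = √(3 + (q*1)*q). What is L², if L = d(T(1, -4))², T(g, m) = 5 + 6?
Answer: 15376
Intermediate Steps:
T(g, m) = 11
d(q) = √(3 + q²) (d(q) = √(3 + q*q) = √(3 + q²))
L = 124 (L = (√(3 + 11²))² = (√(3 + 121))² = (√124)² = (2*√31)² = 124)
L² = 124² = 15376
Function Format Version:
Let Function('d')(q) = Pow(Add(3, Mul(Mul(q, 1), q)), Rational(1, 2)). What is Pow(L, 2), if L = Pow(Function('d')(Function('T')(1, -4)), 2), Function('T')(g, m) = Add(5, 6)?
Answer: 15376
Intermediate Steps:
Function('T')(g, m) = 11
Function('d')(q) = Pow(Add(3, Pow(q, 2)), Rational(1, 2)) (Function('d')(q) = Pow(Add(3, Mul(q, q)), Rational(1, 2)) = Pow(Add(3, Pow(q, 2)), Rational(1, 2)))
L = 124 (L = Pow(Pow(Add(3, Pow(11, 2)), Rational(1, 2)), 2) = Pow(Pow(Add(3, 121), Rational(1, 2)), 2) = Pow(Pow(124, Rational(1, 2)), 2) = Pow(Mul(2, Pow(31, Rational(1, 2))), 2) = 124)
Pow(L, 2) = Pow(124, 2) = 15376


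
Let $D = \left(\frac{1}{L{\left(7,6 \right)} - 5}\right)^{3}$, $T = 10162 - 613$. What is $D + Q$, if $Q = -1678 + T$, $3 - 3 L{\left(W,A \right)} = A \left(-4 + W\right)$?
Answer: $\frac{7870999}{1000} \approx 7871.0$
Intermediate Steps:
$L{\left(W,A \right)} = 1 - \frac{A \left(-4 + W\right)}{3}$
$T = 9549$
$D = - \frac{1}{1000}$ ($D = \left(\frac{1}{\left(1 + \frac{4}{3} \cdot 6 - 2 \cdot 7\right) - 5}\right)^{3} = \left(\frac{1}{\left(1 + 8 - 14\right) - 5}\right)^{3} = \left(\frac{1}{-5 - 5}\right)^{3} = \left(\frac{1}{-10}\right)^{3} = \left(- \frac{1}{10}\right)^{3} = - \frac{1}{1000} \approx -0.001$)
$Q = 7871$ ($Q = -1678 + 9549 = 7871$)
$D + Q = - \frac{1}{1000} + 7871 = \frac{7870999}{1000}$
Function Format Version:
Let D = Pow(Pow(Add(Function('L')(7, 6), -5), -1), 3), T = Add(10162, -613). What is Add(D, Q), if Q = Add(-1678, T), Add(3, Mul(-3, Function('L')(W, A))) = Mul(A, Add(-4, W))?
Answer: Rational(7870999, 1000) ≈ 7871.0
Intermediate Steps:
Function('L')(W, A) = Add(1, Mul(Rational(-1, 3), A, Add(-4, W))) (Function('L')(W, A) = Add(1, Mul(Rational(-1, 3), Mul(A, Add(-4, W)))) = Add(1, Mul(Rational(-1, 3), A, Add(-4, W))))
T = 9549
D = Rational(-1, 1000) (D = Pow(Pow(Add(Add(1, Mul(Rational(4, 3), 6), Mul(Rational(-1, 3), 6, 7)), -5), -1), 3) = Pow(Pow(Add(Add(1, 8, -14), -5), -1), 3) = Pow(Pow(Add(-5, -5), -1), 3) = Pow(Pow(-10, -1), 3) = Pow(Rational(-1, 10), 3) = Rational(-1, 1000) ≈ -0.0010000)
Q = 7871 (Q = Add(-1678, 9549) = 7871)
Add(D, Q) = Add(Rational(-1, 1000), 7871) = Rational(7870999, 1000)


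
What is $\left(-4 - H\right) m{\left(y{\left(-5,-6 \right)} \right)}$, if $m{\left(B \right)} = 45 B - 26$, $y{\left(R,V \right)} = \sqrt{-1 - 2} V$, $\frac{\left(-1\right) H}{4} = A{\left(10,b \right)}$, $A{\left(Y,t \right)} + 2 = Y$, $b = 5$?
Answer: $-728 - 7560 i \sqrt{3} \approx -728.0 - 13094.0 i$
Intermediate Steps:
$A{\left(Y,t \right)} = -2 + Y$
$H = -32$ ($H = - 4 \left(-2 + 10\right) = \left(-4\right) 8 = -32$)
$y{\left(R,V \right)} = i V \sqrt{3}$ ($y{\left(R,V \right)} = \sqrt{-3} V = i \sqrt{3} V = i V \sqrt{3}$)
$m{\left(B \right)} = -26 + 45 B$
$\left(-4 - H\right) m{\left(y{\left(-5,-6 \right)} \right)} = \left(-4 - -32\right) \left(-26 + 45 i \left(-6\right) \sqrt{3}\right) = \left(-4 + 32\right) \left(-26 + 45 \left(- 6 i \sqrt{3}\right)\right) = 28 \left(-26 - 270 i \sqrt{3}\right) = -728 - 7560 i \sqrt{3}$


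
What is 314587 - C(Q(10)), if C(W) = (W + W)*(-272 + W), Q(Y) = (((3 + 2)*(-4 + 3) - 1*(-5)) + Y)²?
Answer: 348987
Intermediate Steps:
Q(Y) = Y² (Q(Y) = ((5*(-1) + 5) + Y)² = ((-5 + 5) + Y)² = (0 + Y)² = Y²)
C(W) = 2*W*(-272 + W) (C(W) = (2*W)*(-272 + W) = 2*W*(-272 + W))
314587 - C(Q(10)) = 314587 - 2*10²*(-272 + 10²) = 314587 - 2*100*(-272 + 100) = 314587 - 2*100*(-172) = 314587 - 1*(-34400) = 314587 + 34400 = 348987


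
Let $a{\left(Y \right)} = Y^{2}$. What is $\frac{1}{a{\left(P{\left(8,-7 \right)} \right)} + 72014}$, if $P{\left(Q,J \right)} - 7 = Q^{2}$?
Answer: $\frac{1}{77055} \approx 1.2978 \cdot 10^{-5}$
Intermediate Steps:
$P{\left(Q,J \right)} = 7 + Q^{2}$
$\frac{1}{a{\left(P{\left(8,-7 \right)} \right)} + 72014} = \frac{1}{\left(7 + 8^{2}\right)^{2} + 72014} = \frac{1}{\left(7 + 64\right)^{2} + 72014} = \frac{1}{71^{2} + 72014} = \frac{1}{5041 + 72014} = \frac{1}{77055}$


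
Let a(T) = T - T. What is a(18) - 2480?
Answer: -2480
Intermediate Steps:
a(T) = 0
a(18) - 2480 = 0 - 2480 = -2480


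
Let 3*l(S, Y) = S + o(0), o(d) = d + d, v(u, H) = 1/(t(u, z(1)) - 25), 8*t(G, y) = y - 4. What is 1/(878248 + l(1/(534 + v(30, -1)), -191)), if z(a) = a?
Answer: 325182/285590441339 ≈ 1.1386e-6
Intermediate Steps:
t(G, y) = -½ + y/8 (t(G, y) = (y - 4)/8 = (-4 + y)/8 = -½ + y/8)
v(u, H) = -8/203 (v(u, H) = 1/((-½ + (⅛)*1) - 25) = 1/((-½ + ⅛) - 25) = 1/(-3/8 - 25) = 1/(-203/8) = -8/203)
o(d) = 2*d
l(S, Y) = S/3 (l(S, Y) = (S + 2*0)/3 = (S + 0)/3 = S/3)
1/(878248 + l(1/(534 + v(30, -1)), -191)) = 1/(878248 + 1/(3*(534 - 8/203))) = 1/(878248 + 1/(3*(108394/203))) = 1/(878248 + (⅓)*(203/108394)) = 1/(878248 + 203/325182) = 1/(285590441339/325182) = 325182/285590441339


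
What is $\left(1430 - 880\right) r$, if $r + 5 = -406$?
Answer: $-226050$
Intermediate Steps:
$r = -411$ ($r = -5 - 406 = -411$)
$\left(1430 - 880\right) r = \left(1430 - 880\right) \left(-411\right) = 550 \left(-411\right) = -226050$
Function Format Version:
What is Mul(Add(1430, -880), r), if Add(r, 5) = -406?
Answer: -226050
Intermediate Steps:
r = -411 (r = Add(-5, -406) = -411)
Mul(Add(1430, -880), r) = Mul(Add(1430, -880), -411) = Mul(550, -411) = -226050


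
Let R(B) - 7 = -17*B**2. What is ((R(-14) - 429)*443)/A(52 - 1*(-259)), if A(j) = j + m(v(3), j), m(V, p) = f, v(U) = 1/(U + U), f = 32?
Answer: -1663022/343 ≈ -4848.5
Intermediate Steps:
v(U) = 1/(2*U)
m(V, p) = 32
R(B) = 7 - 17*B**2
A(j) = 32 + j (A(j) = j + 32 = 32 + j)
((R(-14) - 429)*443)/A(52 - 1*(-259)) = (((7 - 17*(-14)**2) - 429)*443)/(32 + (52 - 1*(-259))) = (((7 - 17*196) - 429)*443)/(32 + (52 + 259)) = (((7 - 3332) - 429)*443)/(32 + 311) = ((-3325 - 429)*443)/343 = -3754*443*(1/343) = -1663022*1/343 = -1663022/343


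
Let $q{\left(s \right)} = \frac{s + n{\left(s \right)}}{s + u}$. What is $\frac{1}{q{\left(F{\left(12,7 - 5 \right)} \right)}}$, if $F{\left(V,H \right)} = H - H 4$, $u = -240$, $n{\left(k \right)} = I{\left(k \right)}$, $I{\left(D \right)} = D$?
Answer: $\frac{41}{2} \approx 20.5$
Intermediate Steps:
$n{\left(k \right)} = k$
$F{\left(V,H \right)} = - 3 H$ ($F{\left(V,H \right)} = H - 4 H = - 3 H$)
$q{\left(s \right)} = \frac{2 s}{-240 + s}$ ($q{\left(s \right)} = \frac{s + s}{s - 240} = \frac{2 s}{-240 + s}$)
$\frac{1}{q{\left(F{\left(12,7 - 5 \right)} \right)}} = \frac{1}{2 \left(- 3 \left(7 - 5\right)\right) \frac{1}{-240 - 3 \left(7 - 5\right)}} = \frac{1}{2 \left(\left(-3\right) 2\right) \frac{1}{-240 - 6}} = \frac{1}{2 \left(-6\right) \frac{1}{-240 - 6}} = \frac{1}{2 \left(-6\right) \frac{1}{-246}} = \frac{1}{2 \left(-6\right) \left(- \frac{1}{246}\right)} = \frac{1}{\frac{2}{41}} = \frac{41}{2}$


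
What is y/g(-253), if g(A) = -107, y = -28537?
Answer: 28537/107 ≈ 266.70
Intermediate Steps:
y/g(-253) = -28537/(-107) = -28537*(-1/107) = 28537/107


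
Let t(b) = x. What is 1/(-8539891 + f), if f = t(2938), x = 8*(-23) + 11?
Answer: -1/8540064 ≈ -1.1710e-7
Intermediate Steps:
x = -173 (x = -184 + 11 = -173)
t(b) = -173
f = -173
1/(-8539891 + f) = 1/(-8539891 - 173) = 1/(-8540064) = -1/8540064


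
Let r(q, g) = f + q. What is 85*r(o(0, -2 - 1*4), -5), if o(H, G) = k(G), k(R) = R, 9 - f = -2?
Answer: 425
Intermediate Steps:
f = 11 (f = 9 - 1*(-2) = 9 + 2 = 11)
o(H, G) = G
r(q, g) = 11 + q
85*r(o(0, -2 - 1*4), -5) = 85*(11 + (-2 - 1*4)) = 85*(11 + (-2 - 4)) = 85*(11 - 6) = 85*5 = 425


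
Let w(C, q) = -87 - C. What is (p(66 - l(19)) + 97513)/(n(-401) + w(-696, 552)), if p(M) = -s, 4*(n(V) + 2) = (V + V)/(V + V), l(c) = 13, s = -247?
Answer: 391040/2429 ≈ 160.99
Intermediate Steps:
n(V) = -7/4 (n(V) = -2 + ((V + V)/(V + V))/4 = -2 + ((2*V)/((2*V)))/4 = -2 + ((2*V)*(1/(2*V)))/4 = -2 + (¼)*1 = -2 + ¼ = -7/4)
p(M) = 247 (p(M) = -1*(-247) = 247)
(p(66 - l(19)) + 97513)/(n(-401) + w(-696, 552)) = (247 + 97513)/(-7/4 + (-87 - 1*(-696))) = 97760/(-7/4 + (-87 + 696)) = 97760/(-7/4 + 609) = 97760/(2429/4) = 97760*(4/2429) = 391040/2429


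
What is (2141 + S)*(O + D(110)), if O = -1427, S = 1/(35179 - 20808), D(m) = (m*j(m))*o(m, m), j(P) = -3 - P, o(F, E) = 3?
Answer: -170179533672/2053 ≈ -8.2893e+7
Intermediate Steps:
D(m) = 3*m*(-3 - m) (D(m) = (m*(-3 - m))*3 = 3*m*(-3 - m))
S = 1/14371 ≈ 6.9585e-5
(2141 + S)*(O + D(110)) = (2141 + 1/14371)*(-1427 - 3*110*(3 + 110)) = 30768312*(-1427 - 3*110*113)/14371 = 30768312*(-1427 - 37290)/14371 = (30768312/14371)*(-38717) = -170179533672/2053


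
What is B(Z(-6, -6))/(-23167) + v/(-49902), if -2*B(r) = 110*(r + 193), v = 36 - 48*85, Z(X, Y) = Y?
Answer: 101154903/192679939 ≈ 0.52499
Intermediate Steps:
v = -4044 (v = 36 - 4080 = -4044)
B(r) = -10615 - 55*r (B(r) = -55*(r + 193) = -55*(193 + r) = -(21230 + 110*r)/2 = -10615 - 55*r)
B(Z(-6, -6))/(-23167) + v/(-49902) = (-10615 - 55*(-6))/(-23167) - 4044/(-49902) = (-10615 + 330)*(-1/23167) - 4044*(-1/49902) = -10285*(-1/23167) + 674/8317 = 10285/23167 + 674/8317 = 101154903/192679939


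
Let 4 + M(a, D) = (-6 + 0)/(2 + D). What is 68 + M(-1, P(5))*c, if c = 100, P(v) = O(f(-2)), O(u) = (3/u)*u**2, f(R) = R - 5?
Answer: -5708/19 ≈ -300.42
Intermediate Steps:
f(R) = -5 + R
O(u) = 3*u
P(v) = -21 (P(v) = 3*(-5 - 2) = 3*(-7) = -21)
M(a, D) = -4 - 6/(2 + D) (M(a, D) = -4 + (-6 + 0)/(2 + D) = -4 - 6/(2 + D))
68 + M(-1, P(5))*c = 68 + (2*(-7 - 2*(-21))/(2 - 21))*100 = 68 + (2*(-7 + 42)/(-19))*100 = 68 + (2*(-1/19)*35)*100 = 68 - 70/19*100 = 68 - 7000/19 = -5708/19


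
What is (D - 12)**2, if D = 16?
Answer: 16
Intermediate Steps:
(D - 12)**2 = (16 - 12)**2 = 4**2 = 16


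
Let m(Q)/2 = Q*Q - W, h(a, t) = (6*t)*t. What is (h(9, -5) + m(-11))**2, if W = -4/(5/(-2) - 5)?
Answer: 34386496/225 ≈ 1.5283e+5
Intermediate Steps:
h(a, t) = 6*t**2
W = 8/15 (W = -4/(5*(-1/2) - 5) = -4/(-5/2 - 5) = -4/(-15/2) = -4*(-2/15) = 8/15 ≈ 0.53333)
m(Q) = -16/15 + 2*Q**2 (m(Q) = 2*(Q*Q - 1*8/15) = 2*(Q**2 - 8/15) = 2*(-8/15 + Q**2) = -16/15 + 2*Q**2)
(h(9, -5) + m(-11))**2 = (6*(-5)**2 + (-16/15 + 2*(-11)**2))**2 = (6*25 + (-16/15 + 2*121))**2 = (150 + (-16/15 + 242))**2 = (150 + 3614/15)**2 = (5864/15)**2 = 34386496/225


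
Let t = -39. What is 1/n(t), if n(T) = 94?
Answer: 1/94 ≈ 0.010638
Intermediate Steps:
1/n(t) = 1/94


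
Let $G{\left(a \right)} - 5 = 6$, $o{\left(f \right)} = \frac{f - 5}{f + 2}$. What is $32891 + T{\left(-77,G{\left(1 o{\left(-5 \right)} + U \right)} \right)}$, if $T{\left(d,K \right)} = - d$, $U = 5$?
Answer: $32968$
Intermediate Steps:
$o{\left(f \right)} = \frac{-5 + f}{2 + f}$
$G{\left(a \right)} = 11$ ($G{\left(a \right)} = 5 + 6 = 11$)
$32891 + T{\left(-77,G{\left(1 o{\left(-5 \right)} + U \right)} \right)} = 32891 - -77 = 32891 + 77 = 32968$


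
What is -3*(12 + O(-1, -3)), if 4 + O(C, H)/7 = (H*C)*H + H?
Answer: 300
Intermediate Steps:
O(C, H) = -28 + 7*H + 7*C*H² (O(C, H) = -28 + 7*((H*C)*H + H) = -28 + 7*((C*H)*H + H) = -28 + 7*(C*H² + H) = -28 + 7*(H + C*H²) = -28 + (7*H + 7*C*H²) = -28 + 7*H + 7*C*H²)
-3*(12 + O(-1, -3)) = -3*(12 + (-28 + 7*(-3) + 7*(-1)*(-3)²)) = -3*(12 + (-28 - 21 + 7*(-1)*9)) = -3*(12 + (-28 - 21 - 63)) = -3*(12 - 112) = -3*(-100) = 300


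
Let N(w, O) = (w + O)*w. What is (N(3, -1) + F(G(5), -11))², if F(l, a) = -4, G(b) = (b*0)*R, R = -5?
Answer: 4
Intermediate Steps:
G(b) = 0 (G(b) = (b*0)*(-5) = 0*(-5) = 0)
N(w, O) = w*(O + w) (N(w, O) = (O + w)*w = w*(O + w))
(N(3, -1) + F(G(5), -11))² = (3*(-1 + 3) - 4)² = (3*2 - 4)² = (6 - 4)² = 2² = 4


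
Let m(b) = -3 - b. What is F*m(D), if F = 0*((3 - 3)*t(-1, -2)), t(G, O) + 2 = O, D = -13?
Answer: 0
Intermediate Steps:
t(G, O) = -2 + O
F = 0 (F = 0*((3 - 3)*(-2 - 2)) = 0*(0*(-4)) = 0*0 = 0)
F*m(D) = 0*(-3 - 1*(-13)) = 0*(-3 + 13) = 0*10 = 0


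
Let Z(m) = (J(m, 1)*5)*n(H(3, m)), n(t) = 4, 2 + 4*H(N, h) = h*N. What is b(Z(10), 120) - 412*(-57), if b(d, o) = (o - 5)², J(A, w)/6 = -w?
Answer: 36709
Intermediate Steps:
H(N, h) = -½ + N*h/4 (H(N, h) = -½ + (h*N)/4 = -½ + (N*h)/4 = -½ + N*h/4)
J(A, w) = -6*w (J(A, w) = 6*(-w) = -6*w)
Z(m) = -120 (Z(m) = (-6*1*5)*4 = -6*5*4 = -30*4 = -120)
b(d, o) = (-5 + o)²
b(Z(10), 120) - 412*(-57) = (-5 + 120)² - 412*(-57) = 115² + 23484 = 13225 + 23484 = 36709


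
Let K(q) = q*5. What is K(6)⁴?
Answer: 810000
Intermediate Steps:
K(q) = 5*q
K(6)⁴ = (5*6)⁴ = 30⁴ = 810000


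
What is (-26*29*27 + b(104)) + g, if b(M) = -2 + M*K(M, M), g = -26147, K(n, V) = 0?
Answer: -46507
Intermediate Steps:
b(M) = -2 (b(M) = -2 + M*0 = -2 + 0 = -2)
(-26*29*27 + b(104)) + g = (-26*29*27 - 2) - 26147 = (-754*27 - 2) - 26147 = (-20358 - 2) - 26147 = -20360 - 26147 = -46507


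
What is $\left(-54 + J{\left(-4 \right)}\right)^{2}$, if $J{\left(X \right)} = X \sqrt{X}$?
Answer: $2852 + 864 i \approx 2852.0 + 864.0 i$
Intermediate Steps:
$J{\left(X \right)} = X^{\frac{3}{2}}$
$\left(-54 + J{\left(-4 \right)}\right)^{2} = \left(-54 + \left(-4\right)^{\frac{3}{2}}\right)^{2} = \left(-54 - 8 i\right)^{2}$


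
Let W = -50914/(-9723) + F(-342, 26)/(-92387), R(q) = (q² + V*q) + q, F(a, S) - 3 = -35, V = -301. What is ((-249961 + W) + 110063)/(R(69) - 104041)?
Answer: 31415675899861/26943872635995 ≈ 1.1660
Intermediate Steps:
F(a, S) = -32 (F(a, S) = 3 - 35 = -32)
R(q) = q² - 300*q (R(q) = (q² - 301*q) + q = q² - 300*q)
W = 4704102854/898278801 (W = -50914/(-9723) - 32/(-92387) = -50914*(-1/9723) - 32*(-1/92387) = 50914/9723 + 32/92387 = 4704102854/898278801 ≈ 5.2368)
((-249961 + W) + 110063)/(R(69) - 104041) = ((-249961 + 4704102854/898278801) + 110063)/(69*(-300 + 69) - 104041) = (-224529963273907/898278801 + 110063)/(69*(-231) - 104041) = -125662703599444/(898278801*(-15939 - 104041)) = -125662703599444/898278801/(-119980) = -125662703599444/898278801*(-1/119980) = 31415675899861/26943872635995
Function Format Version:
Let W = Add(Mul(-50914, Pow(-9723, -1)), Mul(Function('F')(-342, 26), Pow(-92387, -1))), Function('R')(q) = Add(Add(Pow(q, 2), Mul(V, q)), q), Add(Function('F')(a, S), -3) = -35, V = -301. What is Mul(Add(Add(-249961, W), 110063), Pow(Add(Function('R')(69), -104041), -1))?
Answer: Rational(31415675899861, 26943872635995) ≈ 1.1660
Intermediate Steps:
Function('F')(a, S) = -32 (Function('F')(a, S) = Add(3, -35) = -32)
Function('R')(q) = Add(Pow(q, 2), Mul(-300, q)) (Function('R')(q) = Add(Add(Pow(q, 2), Mul(-301, q)), q) = Add(Pow(q, 2), Mul(-300, q)))
W = Rational(4704102854, 898278801) (W = Add(Mul(-50914, Pow(-9723, -1)), Mul(-32, Pow(-92387, -1))) = Add(Mul(-50914, Rational(-1, 9723)), Mul(-32, Rational(-1, 92387))) = Add(Rational(50914, 9723), Rational(32, 92387)) = Rational(4704102854, 898278801) ≈ 5.2368)
Mul(Add(Add(-249961, W), 110063), Pow(Add(Function('R')(69), -104041), -1)) = Mul(Add(Add(-249961, Rational(4704102854, 898278801)), 110063), Pow(Add(Mul(69, Add(-300, 69)), -104041), -1)) = Mul(Add(Rational(-224529963273907, 898278801), 110063), Pow(Add(Mul(69, -231), -104041), -1)) = Mul(Rational(-125662703599444, 898278801), Pow(Add(-15939, -104041), -1)) = Mul(Rational(-125662703599444, 898278801), Pow(-119980, -1)) = Mul(Rational(-125662703599444, 898278801), Rational(-1, 119980)) = Rational(31415675899861, 26943872635995)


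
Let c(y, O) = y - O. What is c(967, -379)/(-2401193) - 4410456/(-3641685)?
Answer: 3528484788666/2914796176735 ≈ 1.2105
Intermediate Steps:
c(967, -379)/(-2401193) - 4410456/(-3641685) = (967 - 1*(-379))/(-2401193) - 4410456/(-3641685) = (967 + 379)*(-1/2401193) - 4410456*(-1/3641685) = 1346*(-1/2401193) + 1470152/1213895 = -1346/2401193 + 1470152/1213895 = 3528484788666/2914796176735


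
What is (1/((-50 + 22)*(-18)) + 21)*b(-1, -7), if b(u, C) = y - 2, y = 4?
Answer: 10585/252 ≈ 42.004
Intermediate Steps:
b(u, C) = 2 (b(u, C) = 4 - 2 = 2)
(1/((-50 + 22)*(-18)) + 21)*b(-1, -7) = (1/((-50 + 22)*(-18)) + 21)*2 = (-1/18/(-28) + 21)*2 = (-1/28*(-1/18) + 21)*2 = (1/504 + 21)*2 = (10585/504)*2 = 10585/252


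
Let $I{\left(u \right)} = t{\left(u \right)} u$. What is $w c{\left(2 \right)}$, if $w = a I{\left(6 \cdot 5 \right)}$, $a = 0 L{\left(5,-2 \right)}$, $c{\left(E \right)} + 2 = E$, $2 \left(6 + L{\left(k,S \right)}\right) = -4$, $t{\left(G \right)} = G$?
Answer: $0$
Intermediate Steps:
$L{\left(k,S \right)} = -8$ ($L{\left(k,S \right)} = -6 + \frac{1}{2} \left(-4\right) = -6 - 2 = -8$)
$c{\left(E \right)} = -2 + E$
$I{\left(u \right)} = u^{2}$ ($I{\left(u \right)} = u u = u^{2}$)
$a = 0$ ($a = 0 \left(-8\right) = 0$)
$w = 0$ ($w = 0 \left(6 \cdot 5\right)^{2} = 0 \cdot 30^{2} = 0 \cdot 900 = 0$)
$w c{\left(2 \right)} = 0 \left(-2 + 2\right) = 0 \cdot 0 = 0$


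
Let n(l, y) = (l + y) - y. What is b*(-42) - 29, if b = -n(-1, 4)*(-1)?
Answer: 13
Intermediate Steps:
n(l, y) = l
b = -1 (b = -1*(-1)*(-1) = 1*(-1) = -1)
b*(-42) - 29 = -1*(-42) - 29 = 42 - 29 = 13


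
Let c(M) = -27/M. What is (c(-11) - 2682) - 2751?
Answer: -59736/11 ≈ -5430.5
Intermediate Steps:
(c(-11) - 2682) - 2751 = (-27/(-11) - 2682) - 2751 = (-27*(-1/11) - 2682) - 2751 = (27/11 - 2682) - 2751 = -29475/11 - 2751 = -59736/11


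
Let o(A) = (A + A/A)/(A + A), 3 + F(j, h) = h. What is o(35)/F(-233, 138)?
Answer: 2/525 ≈ 0.0038095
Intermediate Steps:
F(j, h) = -3 + h
o(A) = (1 + A)/(2*A) (o(A) = (A + 1)/((2*A)) = (1 + A)*(1/(2*A)) = (1 + A)/(2*A))
o(35)/F(-233, 138) = ((½)*(1 + 35)/35)/(-3 + 138) = ((½)*(1/35)*36)/135 = (18/35)*(1/135) = 2/525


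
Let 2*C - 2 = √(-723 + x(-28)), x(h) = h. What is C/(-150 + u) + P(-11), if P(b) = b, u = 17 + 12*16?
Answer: -648/59 + I*√751/118 ≈ -10.983 + 0.23224*I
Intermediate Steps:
u = 209 (u = 17 + 192 = 209)
C = 1 + I*√751/2 (C = 1 + √(-723 - 28)/2 = 1 + √(-751)/2 = 1 + (I*√751)/2 = 1 + I*√751/2 ≈ 1.0 + 13.702*I)
C/(-150 + u) + P(-11) = (1 + I*√751/2)/(-150 + 209) - 11 = (1 + I*√751/2)/59 - 11 = (1 + I*√751/2)*(1/59) - 11 = (1/59 + I*√751/118) - 11 = -648/59 + I*√751/118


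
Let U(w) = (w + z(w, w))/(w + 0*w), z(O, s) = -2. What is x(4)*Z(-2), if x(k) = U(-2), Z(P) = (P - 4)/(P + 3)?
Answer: -12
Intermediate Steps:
Z(P) = (-4 + P)/(3 + P)
U(w) = (-2 + w)/w (U(w) = (w - 2)/(w + 0*w) = (-2 + w)/(w + 0) = (-2 + w)/w)
x(k) = 2 (x(k) = (-2 - 2)/(-2) = -½*(-4) = 2)
x(4)*Z(-2) = 2*((-4 - 2)/(3 - 2)) = 2*(-6/1) = 2*(1*(-6)) = 2*(-6) = -12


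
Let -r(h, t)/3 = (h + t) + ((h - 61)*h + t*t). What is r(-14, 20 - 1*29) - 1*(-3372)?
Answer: 48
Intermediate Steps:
r(h, t) = -3*h - 3*t - 3*t² - 3*h*(-61 + h) (r(h, t) = -3*((h + t) + ((h - 61)*h + t*t)) = -3*((h + t) + ((-61 + h)*h + t²)) = -3*((h + t) + (h*(-61 + h) + t²)) = -3*((h + t) + (t² + h*(-61 + h))) = -3*(h + t + t² + h*(-61 + h)) = -3*h - 3*t - 3*t² - 3*h*(-61 + h))
r(-14, 20 - 1*29) - 1*(-3372) = (-3*(20 - 1*29) - 3*(-14)² - 3*(20 - 1*29)² + 180*(-14)) - 1*(-3372) = (-3*(20 - 29) - 3*196 - 3*(20 - 29)² - 2520) + 3372 = (-3*(-9) - 588 - 3*(-9)² - 2520) + 3372 = (27 - 588 - 3*81 - 2520) + 3372 = (27 - 588 - 243 - 2520) + 3372 = -3324 + 3372 = 48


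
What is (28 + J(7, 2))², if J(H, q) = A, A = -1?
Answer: 729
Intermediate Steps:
J(H, q) = -1
(28 + J(7, 2))² = (28 - 1)² = 27² = 729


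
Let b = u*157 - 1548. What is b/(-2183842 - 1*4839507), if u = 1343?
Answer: -209303/7023349 ≈ -0.029801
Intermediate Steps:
b = 209303 (b = 1343*157 - 1548 = 210851 - 1548 = 209303)
b/(-2183842 - 1*4839507) = 209303/(-2183842 - 1*4839507) = 209303/(-2183842 - 4839507) = 209303/(-7023349) = 209303*(-1/7023349) = -209303/7023349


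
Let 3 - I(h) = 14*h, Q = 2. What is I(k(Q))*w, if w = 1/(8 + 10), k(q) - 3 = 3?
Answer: -9/2 ≈ -4.5000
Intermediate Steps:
k(q) = 6 (k(q) = 3 + 3 = 6)
w = 1/18 ≈ 0.055556
I(h) = 3 - 14*h
I(k(Q))*w = (3 - 14*6)*(1/18) = (3 - 84)*(1/18) = -81*1/18 = -9/2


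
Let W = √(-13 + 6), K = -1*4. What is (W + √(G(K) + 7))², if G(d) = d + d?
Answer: -(1 + √7)² ≈ -13.292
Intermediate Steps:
K = -4
G(d) = 2*d
W = I*√7 (W = √(-7) = I*√7 ≈ 2.6458*I)
(W + √(G(K) + 7))² = (I*√7 + √(2*(-4) + 7))² = (I*√7 + √(-8 + 7))² = (I*√7 + √(-1))² = (I*√7 + I)² = (I + I*√7)²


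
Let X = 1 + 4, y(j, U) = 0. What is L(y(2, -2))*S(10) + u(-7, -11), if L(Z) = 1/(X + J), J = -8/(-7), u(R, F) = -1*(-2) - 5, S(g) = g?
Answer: -59/43 ≈ -1.3721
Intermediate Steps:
X = 5
u(R, F) = -3 (u(R, F) = 2 - 5 = -3)
J = 8/7 (J = -8*(-⅐) = 8/7 ≈ 1.1429)
L(Z) = 7/43 (L(Z) = 1/(5 + 8/7) = 1/(43/7) = 7/43)
L(y(2, -2))*S(10) + u(-7, -11) = (7/43)*10 - 3 = 70/43 - 3 = -59/43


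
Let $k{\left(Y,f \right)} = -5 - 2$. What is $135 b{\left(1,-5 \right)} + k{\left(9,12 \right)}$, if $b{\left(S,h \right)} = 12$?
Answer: $1613$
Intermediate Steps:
$k{\left(Y,f \right)} = -7$
$135 b{\left(1,-5 \right)} + k{\left(9,12 \right)} = 135 \cdot 12 - 7 = 1620 - 7 = 1613$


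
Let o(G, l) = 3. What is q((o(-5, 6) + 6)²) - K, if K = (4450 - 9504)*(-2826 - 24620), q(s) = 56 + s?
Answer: -138711947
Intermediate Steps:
K = 138712084 (K = -5054*(-27446) = 138712084)
q((o(-5, 6) + 6)²) - K = (56 + (3 + 6)²) - 1*138712084 = (56 + 9²) - 138712084 = (56 + 81) - 138712084 = 137 - 138712084 = -138711947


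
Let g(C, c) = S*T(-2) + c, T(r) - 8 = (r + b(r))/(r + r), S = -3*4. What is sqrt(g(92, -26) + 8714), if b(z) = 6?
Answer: 6*sqrt(239) ≈ 92.758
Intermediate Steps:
S = -12
T(r) = 8 + (6 + r)/(2*r) (T(r) = 8 + (r + 6)/(r + r) = 8 + (6 + r)/((2*r)) = 8 + (6 + r)*(1/(2*r)) = 8 + (6 + r)/(2*r))
g(C, c) = -84 + c (g(C, c) = -12*(17/2 + 3/(-2)) + c = -12*(17/2 + 3*(-1/2)) + c = -12*(17/2 - 3/2) + c = -12*7 + c = -84 + c)
sqrt(g(92, -26) + 8714) = sqrt((-84 - 26) + 8714) = sqrt(-110 + 8714) = sqrt(8604) = 6*sqrt(239)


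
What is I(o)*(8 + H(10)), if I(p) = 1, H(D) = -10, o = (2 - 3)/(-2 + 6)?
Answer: -2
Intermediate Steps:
o = -¼ (o = -1/4 = -1*¼ = -¼ ≈ -0.25000)
I(o)*(8 + H(10)) = 1*(8 - 10) = 1*(-2) = -2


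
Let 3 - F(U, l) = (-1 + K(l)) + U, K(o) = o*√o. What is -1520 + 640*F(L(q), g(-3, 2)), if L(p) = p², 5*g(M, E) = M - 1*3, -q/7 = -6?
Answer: -1127920 + 768*I*√30/5 ≈ -1.1279e+6 + 841.3*I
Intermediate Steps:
q = 42 (q = -7*(-6) = 42)
g(M, E) = -⅗ + M/5 (g(M, E) = (M - 1*3)/5 = (M - 3)/5 = (-3 + M)/5 = -⅗ + M/5)
K(o) = o^(3/2)
F(U, l) = 4 - U - l^(3/2) (F(U, l) = 3 - ((-1 + l^(3/2)) + U) = 3 - (-1 + U + l^(3/2)) = 3 + (1 - U - l^(3/2)) = 4 - U - l^(3/2))
-1520 + 640*F(L(q), g(-3, 2)) = -1520 + 640*(4 - 1*42² - (-⅗ + (⅕)*(-3))^(3/2)) = -1520 + 640*(4 - 1*1764 - (-⅗ - ⅗)^(3/2)) = -1520 + 640*(4 - 1764 - (-6/5)^(3/2)) = -1520 + 640*(4 - 1764 - (-6)*I*√30/25) = -1520 + 640*(4 - 1764 + 6*I*√30/25) = -1520 + 640*(-1760 + 6*I*√30/25) = -1520 + (-1126400 + 768*I*√30/5) = -1127920 + 768*I*√30/5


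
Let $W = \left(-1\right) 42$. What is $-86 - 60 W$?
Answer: $2434$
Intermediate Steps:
$W = -42$
$-86 - 60 W = -86 - -2520 = -86 + 2520 = 2434$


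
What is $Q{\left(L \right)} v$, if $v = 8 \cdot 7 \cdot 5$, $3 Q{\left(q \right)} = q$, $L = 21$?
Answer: $1960$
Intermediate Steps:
$Q{\left(q \right)} = \frac{q}{3}$
$v = 280$ ($v = 56 \cdot 5 = 280$)
$Q{\left(L \right)} v = \frac{1}{3} \cdot 21 \cdot 280 = 7 \cdot 280 = 1960$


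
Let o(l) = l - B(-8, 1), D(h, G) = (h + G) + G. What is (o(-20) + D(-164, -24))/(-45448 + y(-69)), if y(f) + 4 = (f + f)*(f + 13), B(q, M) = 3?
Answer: 235/37724 ≈ 0.0062295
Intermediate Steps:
D(h, G) = h + 2*G (D(h, G) = (G + h) + G = h + 2*G)
o(l) = -3 + l (o(l) = l - 1*3 = l - 3 = -3 + l)
y(f) = -4 + 2*f*(13 + f) (y(f) = -4 + (f + f)*(f + 13) = -4 + (2*f)*(13 + f) = -4 + 2*f*(13 + f))
(o(-20) + D(-164, -24))/(-45448 + y(-69)) = ((-3 - 20) + (-164 + 2*(-24)))/(-45448 + (-4 + 2*(-69)² + 26*(-69))) = (-23 + (-164 - 48))/(-45448 + (-4 + 2*4761 - 1794)) = (-23 - 212)/(-45448 + (-4 + 9522 - 1794)) = -235/(-45448 + 7724) = -235/(-37724) = -235*(-1/37724) = 235/37724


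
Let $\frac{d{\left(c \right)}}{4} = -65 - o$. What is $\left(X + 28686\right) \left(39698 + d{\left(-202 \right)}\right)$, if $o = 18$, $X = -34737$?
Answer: $-238203666$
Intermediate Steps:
$d{\left(c \right)} = -332$ ($d{\left(c \right)} = 4 \left(-65 - 18\right) = 4 \left(-83\right) = -332$)
$\left(X + 28686\right) \left(39698 + d{\left(-202 \right)}\right) = \left(-34737 + 28686\right) \left(39698 - 332\right) = \left(-6051\right) 39366 = -238203666$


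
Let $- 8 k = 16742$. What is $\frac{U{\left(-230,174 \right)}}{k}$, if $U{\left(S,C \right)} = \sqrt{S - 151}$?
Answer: $- \frac{4 i \sqrt{381}}{8371} \approx - 0.0093271 i$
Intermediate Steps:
$k = - \frac{8371}{4}$ ($k = \left(- \frac{1}{8}\right) 16742 = - \frac{8371}{4} \approx -2092.8$)
$U{\left(S,C \right)} = \sqrt{-151 + S}$
$\frac{U{\left(-230,174 \right)}}{k} = \frac{\sqrt{-151 - 230}}{- \frac{8371}{4}} = \sqrt{-381} \left(- \frac{4}{8371}\right) = i \sqrt{381} \left(- \frac{4}{8371}\right) = - \frac{4 i \sqrt{381}}{8371}$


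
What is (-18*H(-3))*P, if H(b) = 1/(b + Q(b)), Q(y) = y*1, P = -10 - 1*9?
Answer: -57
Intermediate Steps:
P = -19 (P = -10 - 9 = -19)
Q(y) = y
H(b) = 1/(2*b) (H(b) = 1/(b + b) = 1/(2*b))
(-18*H(-3))*P = -9/(-3)*(-19) = -9*(-1)/3*(-19) = -18*(-1/6)*(-19) = 3*(-19) = -57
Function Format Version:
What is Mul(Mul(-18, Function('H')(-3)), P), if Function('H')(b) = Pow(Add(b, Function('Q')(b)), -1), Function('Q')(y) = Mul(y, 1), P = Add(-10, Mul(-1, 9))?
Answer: -57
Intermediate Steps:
P = -19 (P = Add(-10, -9) = -19)
Function('Q')(y) = y
Function('H')(b) = Mul(Rational(1, 2), Pow(b, -1)) (Function('H')(b) = Pow(Add(b, b), -1) = Pow(Mul(2, b), -1) = Mul(Rational(1, 2), Pow(b, -1)))
Mul(Mul(-18, Function('H')(-3)), P) = Mul(Mul(-18, Mul(Rational(1, 2), Pow(-3, -1))), -19) = Mul(Mul(-18, Mul(Rational(1, 2), Rational(-1, 3))), -19) = Mul(Mul(-18, Rational(-1, 6)), -19) = Mul(3, -19) = -57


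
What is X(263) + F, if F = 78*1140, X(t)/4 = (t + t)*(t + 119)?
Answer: 892648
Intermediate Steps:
X(t) = 8*t*(119 + t) (X(t) = 4*((t + t)*(t + 119)) = 4*((2*t)*(119 + t)) = 4*(2*t*(119 + t)) = 8*t*(119 + t))
F = 88920
X(263) + F = 8*263*(119 + 263) + 88920 = 8*263*382 + 88920 = 803728 + 88920 = 892648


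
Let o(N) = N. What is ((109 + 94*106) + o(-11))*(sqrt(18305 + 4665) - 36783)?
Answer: -370110546 + 10062*sqrt(22970) ≈ -3.6859e+8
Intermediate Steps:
((109 + 94*106) + o(-11))*(sqrt(18305 + 4665) - 36783) = ((109 + 94*106) - 11)*(sqrt(18305 + 4665) - 36783) = ((109 + 9964) - 11)*(sqrt(22970) - 36783) = (10073 - 11)*(-36783 + sqrt(22970)) = 10062*(-36783 + sqrt(22970)) = -370110546 + 10062*sqrt(22970)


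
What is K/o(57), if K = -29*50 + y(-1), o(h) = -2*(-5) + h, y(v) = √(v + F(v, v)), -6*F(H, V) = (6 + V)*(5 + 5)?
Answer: -1450/67 + 2*I*√21/201 ≈ -21.642 + 0.045598*I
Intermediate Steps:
F(H, V) = -10 - 5*V/3 (F(H, V) = -(6 + V)*(5 + 5)/6 = -(6 + V)*10/6 = -(60 + 10*V)/6 = -10 - 5*V/3)
y(v) = √(-10 - 2*v/3) (y(v) = √(v + (-10 - 5*v/3)) = √(-10 - 2*v/3))
o(h) = 10 + h
K = -1450 + 2*I*√21/3 (K = -29*50 + √(-90 - 6*(-1))/3 = -1450 + √(-90 + 6)/3 = -1450 + √(-84)/3 = -1450 + (2*I*√21)/3 = -1450 + 2*I*√21/3 ≈ -1450.0 + 3.055*I)
K/o(57) = (-1450 + 2*I*√21/3)/(10 + 57) = (-1450 + 2*I*√21/3)/67 = (-1450 + 2*I*√21/3)*(1/67) = -1450/67 + 2*I*√21/201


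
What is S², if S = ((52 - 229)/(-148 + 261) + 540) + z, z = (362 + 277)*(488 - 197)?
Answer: 444074700686400/12769 ≈ 3.4778e+10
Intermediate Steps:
z = 185949 (z = 639*291 = 185949)
S = 21073080/113 (S = ((52 - 229)/(-148 + 261) + 540) + 185949 = (-177/113 + 540) + 185949 = 60843/113 + 185949 = 21073080/113 ≈ 1.8649e+5)
S² = (21073080/113)² = 444074700686400/12769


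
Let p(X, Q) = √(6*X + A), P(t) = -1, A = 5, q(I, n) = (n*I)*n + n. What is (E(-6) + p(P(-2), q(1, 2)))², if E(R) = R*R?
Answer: (36 + I)² ≈ 1295.0 + 72.0*I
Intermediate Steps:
q(I, n) = n + I*n² (q(I, n) = (I*n)*n + n = I*n² + n = n + I*n²)
E(R) = R²
p(X, Q) = √(5 + 6*X) (p(X, Q) = √(6*X + 5) = √(5 + 6*X))
(E(-6) + p(P(-2), q(1, 2)))² = ((-6)² + √(5 + 6*(-1)))² = (36 + √(5 - 6))² = (36 + √(-1))² = (36 + I)²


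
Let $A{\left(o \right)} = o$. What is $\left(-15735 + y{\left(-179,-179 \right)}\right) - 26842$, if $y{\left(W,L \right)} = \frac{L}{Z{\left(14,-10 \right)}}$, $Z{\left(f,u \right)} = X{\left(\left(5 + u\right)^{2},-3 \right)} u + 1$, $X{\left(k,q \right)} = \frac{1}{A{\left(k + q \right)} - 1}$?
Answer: $- \frac{472106}{11} \approx -42919.0$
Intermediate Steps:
$X{\left(k,q \right)} = \frac{1}{-1 + k + q}$ ($X{\left(k,q \right)} = \frac{1}{\left(k + q\right) - 1} = \frac{1}{-1 + k + q}$)
$Z{\left(f,u \right)} = 1 + \frac{u}{-4 + \left(5 + u\right)^{2}}$ ($Z{\left(f,u \right)} = \frac{u}{-1 + \left(5 + u\right)^{2} - 3} + 1 = \frac{u}{-4 + \left(5 + u\right)^{2}} + 1 = 1 + \frac{u}{-4 + \left(5 + u\right)^{2}}$)
$y{\left(W,L \right)} = \frac{21 L}{11}$ ($y{\left(W,L \right)} = \frac{L}{\frac{1}{-4 + \left(5 - 10\right)^{2}} \left(-4 - 10 + \left(5 - 10\right)^{2}\right)} = \frac{L}{\frac{1}{-4 + \left(-5\right)^{2}} \left(-4 - 10 + \left(-5\right)^{2}\right)} = \frac{L}{\frac{1}{-4 + 25} \left(-4 - 10 + 25\right)} = \frac{L}{\frac{1}{21} \cdot 11} = \frac{L}{\frac{11}{21}} = L \frac{21}{11} = \frac{21 L}{11}$)
$\left(-15735 + y{\left(-179,-179 \right)}\right) - 26842 = \left(-15735 + \frac{21}{11} \left(-179\right)\right) - 26842 = \left(-15735 - \frac{3759}{11}\right) - 26842 = - \frac{176844}{11} - 26842 = - \frac{472106}{11}$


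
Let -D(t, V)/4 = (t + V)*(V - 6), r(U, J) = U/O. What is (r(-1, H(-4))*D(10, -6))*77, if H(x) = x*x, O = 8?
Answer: -1848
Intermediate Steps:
H(x) = x²
r(U, J) = U/8
D(t, V) = -4*(-6 + V)*(V + t) (D(t, V) = -4*(t + V)*(V - 6) = -4*(V + t)*(-6 + V) = -4*(-6 + V)*(V + t))
(r(-1, H(-4))*D(10, -6))*77 = (((⅛)*(-1))*(-4*(-6)² + 24*(-6) + 24*10 - 4*(-6)*10))*77 = -(-4*36 - 144 + 240 + 240)/8*77 = -(-144 - 144 + 240 + 240)/8*77 = -⅛*192*77 = -24*77 = -1848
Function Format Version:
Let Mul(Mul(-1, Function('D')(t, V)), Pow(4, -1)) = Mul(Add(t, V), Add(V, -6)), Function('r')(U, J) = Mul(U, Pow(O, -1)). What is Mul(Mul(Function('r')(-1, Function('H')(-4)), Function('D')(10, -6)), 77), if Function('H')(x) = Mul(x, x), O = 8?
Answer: -1848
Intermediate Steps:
Function('H')(x) = Pow(x, 2)
Function('r')(U, J) = Mul(Rational(1, 8), U) (Function('r')(U, J) = Mul(U, Pow(8, -1)) = Mul(U, Rational(1, 8)) = Mul(Rational(1, 8), U))
Function('D')(t, V) = Mul(-4, Add(-6, V), Add(V, t)) (Function('D')(t, V) = Mul(-4, Mul(Add(t, V), Add(V, -6))) = Mul(-4, Mul(Add(V, t), Add(-6, V))) = Mul(-4, Mul(Add(-6, V), Add(V, t))) = Mul(-4, Add(-6, V), Add(V, t)))
Mul(Mul(Function('r')(-1, Function('H')(-4)), Function('D')(10, -6)), 77) = Mul(Mul(Mul(Rational(1, 8), -1), Add(Mul(-4, Pow(-6, 2)), Mul(24, -6), Mul(24, 10), Mul(-4, -6, 10))), 77) = Mul(Mul(Rational(-1, 8), Add(Mul(-4, 36), -144, 240, 240)), 77) = Mul(Mul(Rational(-1, 8), Add(-144, -144, 240, 240)), 77) = Mul(Mul(Rational(-1, 8), 192), 77) = Mul(-24, 77) = -1848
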